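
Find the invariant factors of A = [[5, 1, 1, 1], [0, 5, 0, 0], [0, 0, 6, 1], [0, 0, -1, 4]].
(x - 5)^2, (x - 5)^2

The Jordan structure of A has elementary divisors (x - 5)^2, (x - 5)^2. Arranging the block sizes at each eigenvalue in decreasing order and taking row products gives the invariant factors.

Invariant factors (smallest first, each dividing the next): (x - 5)^2, (x - 5)^2.

Check: the last factor (x - 5)^2 is the minimal polynomial, and the product (x - 5)^4 is the characteristic polynomial.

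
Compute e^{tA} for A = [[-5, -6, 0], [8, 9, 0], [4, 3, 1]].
e^{tA} = [[(4 - 3*e^{2*t})*e^{t}, 3*(1 - e^{2*t})*e^{t}, 0], [4*(e^{2*t} - 1)*e^{t}, (4*e^{2*t} - 3)*e^{t}, 0], [4*t*e^{t}, 3*t*e^{t}, e^{t}]]

A has Jordan form J = [[1, 1, 0], [0, 1, 0], [0, 0, 3]] with A = PJP^{-1}, so e^{tA} = P e^{tJ} P^{-1}.

For a Jordan block J_k(λ), e^{tJ_k(λ)} = e^{λt} · (I + tN + t^2 N^2/2! + ... + t^{k-1} N^{k-1}/(k-1)!) where N is the nilpotent superdiagonal part.

Assembling the blocks and conjugating back gives the entries of e^{tA} as shown above.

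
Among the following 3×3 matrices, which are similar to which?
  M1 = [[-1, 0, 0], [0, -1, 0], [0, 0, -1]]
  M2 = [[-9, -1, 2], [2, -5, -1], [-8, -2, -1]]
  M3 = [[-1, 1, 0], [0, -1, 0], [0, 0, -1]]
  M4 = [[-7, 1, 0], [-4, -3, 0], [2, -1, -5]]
Characteristic polynomials: χ_{M1} = (x + 1)^3, χ_{M2} = (x + 5)^3, χ_{M3} = (x + 1)^3, χ_{M4} = (x + 5)^3.

{M1}: invariant factors x + 1, x + 1, x + 1.

{M2}: invariant factors (x + 5)^3.

{M3}: invariant factors x + 1, (x + 1)^2.

{M4}: invariant factors x + 5, (x + 5)^2.

Matrices are similar if and only if their invariant-factor lists agree; the partition into similarity classes is {M1}, {M2}, {M3}, {M4}.

4 classes: {M1}, {M2}, {M3}, {M4}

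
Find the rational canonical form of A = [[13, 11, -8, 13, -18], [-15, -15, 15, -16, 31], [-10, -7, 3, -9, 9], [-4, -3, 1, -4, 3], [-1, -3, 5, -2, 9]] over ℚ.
R = [[0, 1, 0, 0, 0], [1, 1, 0, 0, 0], [0, 0, 0, 0, -4], [0, 0, 1, 0, -3], [0, 0, 0, 1, 5]]

The invariant factors of A (the non-unit diagonal entries of the Smith normal form of xI - A over ℚ[x]) are x^2 - x - 1, (x - 4)(x^2 - x - 1), each dividing the next. The characteristic polynomial is their product, (x - 4)(x^2 - x - 1)^2.

The rational canonical form is the block-diagonal matrix of companion matrices C(f_i):
R = [[0, 1, 0, 0, 0], [1, 1, 0, 0, 0], [0, 0, 0, 0, -4], [0, 0, 1, 0, -3], [0, 0, 0, 1, 5]].

Note the characteristic polynomial does not split into linear factors over ℚ, so A has no Jordan form over ℚ; the rational canonical form exists over any field.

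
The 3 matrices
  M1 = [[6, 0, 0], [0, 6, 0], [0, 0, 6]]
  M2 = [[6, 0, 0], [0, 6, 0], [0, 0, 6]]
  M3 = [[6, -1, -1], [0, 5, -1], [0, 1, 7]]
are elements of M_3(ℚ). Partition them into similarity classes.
Characteristic polynomials: χ_{M1} = (x - 6)^3, χ_{M2} = (x - 6)^3, χ_{M3} = (x - 6)^3.

{M1, M2}: invariant factors x - 6, x - 6, x - 6.

{M3}: invariant factors x - 6, (x - 6)^2.

Matrices are similar if and only if their invariant-factor lists agree; the partition into similarity classes is {M1, M2}, {M3}.

2 classes: {M1, M2}, {M3}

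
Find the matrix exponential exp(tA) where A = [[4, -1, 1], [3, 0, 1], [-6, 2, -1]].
A has Jordan form J = [[1, 1, 0], [0, 1, 0], [0, 0, 1]] with A = PJP^{-1}, so e^{tA} = P e^{tJ} P^{-1}.

For a Jordan block J_k(λ), e^{tJ_k(λ)} = e^{λt} · (I + tN + t^2 N^2/2! + ... + t^{k-1} N^{k-1}/(k-1)!) where N is the nilpotent superdiagonal part.

Assembling the blocks and conjugating back gives the entries of e^{tA} as shown above.

e^{tA} = [[(3*t + 1)*e^{t}, -t*e^{t}, t*e^{t}], [3*t*e^{t}, (1 - t)*e^{t}, t*e^{t}], [-6*t*e^{t}, 2*t*e^{t}, (1 - 2*t)*e^{t}]]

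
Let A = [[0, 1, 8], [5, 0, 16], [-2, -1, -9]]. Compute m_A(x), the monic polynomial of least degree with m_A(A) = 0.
m_A(x) = (x + 3)^3

The characteristic polynomial factors as (x + 3)^3. The minimal polynomial is ∏(x - λ)^{k_λ} where k_λ is the size of the largest Jordan block at λ.

For λ = -3: rank(A + 3I) = 2, and the largest Jordan block has size 3 (the smallest k with rank((A + 3I)^k) = rank((A + 3I)^(k+1))).

So m_A(x) = (x + 3)^3.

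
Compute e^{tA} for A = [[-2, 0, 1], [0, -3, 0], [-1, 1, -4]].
A has Jordan form J = [[-3, 1, 0], [0, -3, 1], [0, 0, -3]] with A = PJP^{-1}, so e^{tA} = P e^{tJ} P^{-1}.

For a Jordan block J_k(λ), e^{tJ_k(λ)} = e^{λt} · (I + tN + t^2 N^2/2! + ... + t^{k-1} N^{k-1}/(k-1)!) where N is the nilpotent superdiagonal part.

Assembling the blocks and conjugating back gives the entries of e^{tA} as shown above.

e^{tA} = [[(t + 1)*e^{-3*t}, t^2*e^{-3*t}/2, t*e^{-3*t}], [0, e^{-3*t}, 0], [-t*e^{-3*t}, t*(2 - t)*e^{-3*t}/2, (1 - t)*e^{-3*t}]]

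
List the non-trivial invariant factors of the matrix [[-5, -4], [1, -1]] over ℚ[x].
(x + 3)^2

The Jordan structure of A has elementary divisors (x + 3)^2. Arranging the block sizes at each eigenvalue in decreasing order and taking row products gives the invariant factors.

Invariant factors (smallest first, each dividing the next): (x + 3)^2.

Check: the last factor (x + 3)^2 is the minimal polynomial, and the product (x + 3)^2 is the characteristic polynomial.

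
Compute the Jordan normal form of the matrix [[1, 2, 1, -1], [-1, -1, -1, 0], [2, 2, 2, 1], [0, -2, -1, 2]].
The characteristic polynomial is det(xI - A) = (x - 1)^4, so the eigenvalues are 1 (algebraic multiplicity 4).

For λ = 1: rank(A - I) = 2, rank((A - I)^2) = 0. The eigenspace has dimension 4 - 2 = 2, so there are 2 Jordan blocks; the rank sequence gives block sizes [2, 2].

Assembling the blocks gives the Jordan form J above.

J = [[1, 1, 0, 0], [0, 1, 0, 0], [0, 0, 1, 1], [0, 0, 0, 1]]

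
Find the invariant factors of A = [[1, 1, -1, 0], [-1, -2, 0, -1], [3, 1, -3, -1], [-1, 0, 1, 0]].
The Jordan structure of A has elementary divisors (x + 1)^2, (x + 1)^2. Arranging the block sizes at each eigenvalue in decreasing order and taking row products gives the invariant factors.

Invariant factors (smallest first, each dividing the next): (x + 1)^2, (x + 1)^2.

Check: the last factor (x + 1)^2 is the minimal polynomial, and the product (x + 1)^4 is the characteristic polynomial.

(x + 1)^2, (x + 1)^2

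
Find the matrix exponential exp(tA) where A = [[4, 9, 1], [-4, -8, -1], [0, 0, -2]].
A has Jordan form J = [[-2, 1, 0], [0, -2, 1], [0, 0, -2]] with A = PJP^{-1}, so e^{tA} = P e^{tJ} P^{-1}.

For a Jordan block J_k(λ), e^{tJ_k(λ)} = e^{λt} · (I + tN + t^2 N^2/2! + ... + t^{k-1} N^{k-1}/(k-1)!) where N is the nilpotent superdiagonal part.

Assembling the blocks and conjugating back gives the entries of e^{tA} as shown above.

e^{tA} = [[(6*t + 1)*e^{-2*t}, 9*t*e^{-2*t}, t*(2 - 3*t)*e^{-2*t}/2], [-4*t*e^{-2*t}, (1 - 6*t)*e^{-2*t}, t*(t - 1)*e^{-2*t}], [0, 0, e^{-2*t}]]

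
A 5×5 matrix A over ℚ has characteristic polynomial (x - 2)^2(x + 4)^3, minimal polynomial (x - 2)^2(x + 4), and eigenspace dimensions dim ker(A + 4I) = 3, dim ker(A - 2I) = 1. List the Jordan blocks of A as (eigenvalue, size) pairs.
Jordan blocks: (-4, 1), (-4, 1), (-4, 1), (2, 2)

λ = -4: algebraic multiplicity 3 (exponent in χ_A), largest block size 1 (exponent in m_A), 3 blocks (geometric multiplicity). These force block sizes [1, 1, 1].
λ = 2: algebraic multiplicity 2 (exponent in χ_A), largest block size 2 (exponent in m_A), 1 block (geometric multiplicity). This forces block sizes [2].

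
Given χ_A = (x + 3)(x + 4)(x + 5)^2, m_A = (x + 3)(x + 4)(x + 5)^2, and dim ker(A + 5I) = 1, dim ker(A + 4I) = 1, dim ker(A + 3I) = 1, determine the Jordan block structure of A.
Jordan blocks: (-5, 2), (-4, 1), (-3, 1)

λ = -5: algebraic multiplicity 2 (exponent in χ_A), largest block size 2 (exponent in m_A), 1 block (geometric multiplicity). This forces block sizes [2].
λ = -4: algebraic multiplicity 1 (exponent in χ_A), largest block size 1 (exponent in m_A), 1 block (geometric multiplicity). This forces block sizes [1].
λ = -3: algebraic multiplicity 1 (exponent in χ_A), largest block size 1 (exponent in m_A), 1 block (geometric multiplicity). This forces block sizes [1].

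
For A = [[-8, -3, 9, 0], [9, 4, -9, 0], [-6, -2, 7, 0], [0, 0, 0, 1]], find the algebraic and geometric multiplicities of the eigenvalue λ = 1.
algebraic multiplicity 4, geometric multiplicity 3

The characteristic polynomial is (x - 1)^4, so the factor x - 1 appears with exponent 4: the algebraic multiplicity is 4.

rank(A - I) = 1, so the eigenspace has dimension 4 - 1 = 3: the geometric multiplicity is 3.

Since 3 < 4, A is not diagonalizable.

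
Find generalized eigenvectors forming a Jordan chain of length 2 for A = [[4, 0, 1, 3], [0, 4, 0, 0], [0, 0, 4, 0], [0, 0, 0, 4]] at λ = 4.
v_1 = [[-2, 1, 1, 0]]^T, v_2 = [[1, 0, 0, 0]]^T

We seek v_1 ∈ ker((A - 4I)^2) \ ker(A - 4I), then set v_{i+1} = (A - 4I) v_i.

One such chain is v_1 = [[-2, 1, 1, 0]]^T, v_2 = [[1, 0, 0, 0]]^T. Check: (A - 4I) v_2 = [[0, 0, 0, 0]]^T = 0.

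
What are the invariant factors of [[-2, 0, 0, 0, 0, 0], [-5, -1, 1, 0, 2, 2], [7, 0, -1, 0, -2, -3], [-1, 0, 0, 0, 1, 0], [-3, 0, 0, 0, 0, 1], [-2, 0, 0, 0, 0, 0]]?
x^3(x + 1)^2(x + 2)

The Jordan structure of A has elementary divisors (x + 2), (x + 1)^2, x^3. Arranging the block sizes at each eigenvalue in decreasing order and taking row products gives the invariant factors.

Invariant factors (smallest first, each dividing the next): x^3(x + 1)^2(x + 2).

Check: the last factor x^3(x + 1)^2(x + 2) is the minimal polynomial, and the product x^3(x + 1)^2(x + 2) is the characteristic polynomial.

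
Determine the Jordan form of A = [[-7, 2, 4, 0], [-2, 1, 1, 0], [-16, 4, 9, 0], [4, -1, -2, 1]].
The characteristic polynomial is det(xI - A) = (x - 1)^4, so the eigenvalues are 1 (algebraic multiplicity 4).

For λ = 1: rank(A - I) = 2, rank((A - I)^2) = 1, rank((A - I)^3) = 0. The eigenspace has dimension 4 - 2 = 2, so there are 2 Jordan blocks; the rank sequence gives block sizes [3, 1].

Assembling the blocks gives the Jordan form J above.

J = [[1, 1, 0, 0], [0, 1, 1, 0], [0, 0, 1, 0], [0, 0, 0, 1]]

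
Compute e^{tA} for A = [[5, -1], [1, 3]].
e^{tA} = [[(t + 1)*e^{4*t}, -t*e^{4*t}], [t*e^{4*t}, (1 - t)*e^{4*t}]]

A has Jordan form J = [[4, 1], [0, 4]] with A = PJP^{-1}, so e^{tA} = P e^{tJ} P^{-1}.

For a Jordan block J_k(λ), e^{tJ_k(λ)} = e^{λt} · (I + tN + t^2 N^2/2! + ... + t^{k-1} N^{k-1}/(k-1)!) where N is the nilpotent superdiagonal part.

Assembling the blocks and conjugating back gives the entries of e^{tA} as shown above.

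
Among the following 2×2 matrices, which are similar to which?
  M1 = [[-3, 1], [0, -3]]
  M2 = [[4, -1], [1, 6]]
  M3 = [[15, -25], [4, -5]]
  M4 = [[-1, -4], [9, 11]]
Characteristic polynomials: χ_{M1} = (x + 3)^2, χ_{M2} = (x - 5)^2, χ_{M3} = (x - 5)^2, χ_{M4} = (x - 5)^2.

{M1}: invariant factors (x + 3)^2.

{M2, M3, M4}: invariant factors (x - 5)^2.

Matrices are similar if and only if their invariant-factor lists agree; the partition into similarity classes is {M1}, {M2, M3, M4}.

2 classes: {M1}, {M2, M3, M4}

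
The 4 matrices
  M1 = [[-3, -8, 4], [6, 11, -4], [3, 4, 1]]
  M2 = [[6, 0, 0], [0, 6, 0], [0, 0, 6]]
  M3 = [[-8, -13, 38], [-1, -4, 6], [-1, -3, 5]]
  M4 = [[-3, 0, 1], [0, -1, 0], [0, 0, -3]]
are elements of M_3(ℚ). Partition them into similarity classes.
3 classes: {M1}, {M2}, {M3, M4}

Characteristic polynomials: χ_{M1} = (x - 3)^3, χ_{M2} = (x - 6)^3, χ_{M3} = (x + 1)(x + 3)^2, χ_{M4} = (x + 1)(x + 3)^2.

{M1}: invariant factors x - 3, (x - 3)^2.

{M2}: invariant factors x - 6, x - 6, x - 6.

{M3, M4}: invariant factors (x + 1)(x + 3)^2.

Matrices are similar if and only if their invariant-factor lists agree; the partition into similarity classes is {M1}, {M2}, {M3, M4}.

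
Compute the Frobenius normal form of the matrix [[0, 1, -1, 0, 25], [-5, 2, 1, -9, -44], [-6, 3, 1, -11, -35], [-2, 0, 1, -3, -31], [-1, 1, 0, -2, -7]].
The invariant factors of A (the non-unit diagonal entries of the Smith normal form of xI - A over ℚ[x]) are (x - 1)^2(x + 1)(x + 4)^2, each dividing the next. The characteristic polynomial is their product, (x - 1)^2(x + 1)(x + 4)^2.

The rational canonical form is the block-diagonal matrix of companion matrices C(f_i):
R = [[0, 0, 0, 0, -16], [1, 0, 0, 0, 8], [0, 1, 0, 0, 23], [0, 0, 1, 0, -7], [0, 0, 0, 1, -7]].

R = [[0, 0, 0, 0, -16], [1, 0, 0, 0, 8], [0, 1, 0, 0, 23], [0, 0, 1, 0, -7], [0, 0, 0, 1, -7]]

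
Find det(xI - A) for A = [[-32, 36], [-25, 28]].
xI - A = [[x + 32, -36], [25, x - 28]].

Expanding det(xI - A) along the first row:
det(xI - A) = + (x + 32)·det([[x - 28]]) - (-36)·det([[25]]).

Evaluating gives χ_A(x) = x^2 + 4x + 4 = (x + 2)^2.

χ_A(x) = (x + 2)^2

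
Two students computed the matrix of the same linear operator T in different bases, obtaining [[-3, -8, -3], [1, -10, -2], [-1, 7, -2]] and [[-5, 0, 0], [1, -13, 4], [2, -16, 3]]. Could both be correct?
Both have characteristic polynomial (x + 5)^3, but the minimal polynomial of A is (x + 5)^3 while the minimal polynomial of B is (x + 5)^2. The minimal polynomial is a similarity invariant, so A and B are not similar.

No.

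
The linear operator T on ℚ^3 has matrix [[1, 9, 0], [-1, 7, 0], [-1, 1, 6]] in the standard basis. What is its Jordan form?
The characteristic polynomial is det(xI - A) = (x - 6)(x - 4)^2, so the eigenvalues are 4 (algebraic multiplicity 2), 6 (algebraic multiplicity 1).

For λ = 4: rank(A - 4I) = 2, rank((A - 4I)^2) = 1. The eigenspace has dimension 3 - 2 = 1, so there is 1 Jordan block; the rank sequence gives block sizes [2].

For λ = 6: algebraic multiplicity 1 gives one 1×1 block.

Assembling the blocks gives the Jordan form J above.

J = [[4, 1, 0], [0, 4, 0], [0, 0, 6]]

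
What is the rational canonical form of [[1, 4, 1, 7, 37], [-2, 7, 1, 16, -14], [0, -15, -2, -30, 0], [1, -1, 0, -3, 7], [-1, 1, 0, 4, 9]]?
The invariant factors of A (the non-unit diagonal entries of the Smith normal form of xI - A over ℚ[x]) are x^2 - 3x + 5, (x - 6)(x^2 - 3x + 5), each dividing the next. The characteristic polynomial is their product, (x - 6)(x^2 - 3x + 5)^2.

The rational canonical form is the block-diagonal matrix of companion matrices C(f_i):
R = [[0, -5, 0, 0, 0], [1, 3, 0, 0, 0], [0, 0, 0, 0, 30], [0, 0, 1, 0, -23], [0, 0, 0, 1, 9]].

Note the characteristic polynomial does not split into linear factors over ℚ, so A has no Jordan form over ℚ; the rational canonical form exists over any field.

R = [[0, -5, 0, 0, 0], [1, 3, 0, 0, 0], [0, 0, 0, 0, 30], [0, 0, 1, 0, -23], [0, 0, 0, 1, 9]]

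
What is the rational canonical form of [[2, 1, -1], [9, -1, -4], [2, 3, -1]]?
R = [[0, 0, -2], [1, 0, -2], [0, 1, 0]]

The invariant factors of A (the non-unit diagonal entries of the Smith normal form of xI - A over ℚ[x]) are x^3 + 2x + 2, each dividing the next. The characteristic polynomial is their product, x^3 + 2x + 2.

The rational canonical form is the block-diagonal matrix of companion matrices C(f_i):
R = [[0, 0, -2], [1, 0, -2], [0, 1, 0]].

Note the characteristic polynomial does not split into linear factors over ℚ, so A has no Jordan form over ℚ; the rational canonical form exists over any field.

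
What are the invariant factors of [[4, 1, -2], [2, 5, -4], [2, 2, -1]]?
x - 3, (x - 3)(x - 2)

The Jordan structure of A has elementary divisors (x - 2), (x - 3), (x - 3). Arranging the block sizes at each eigenvalue in decreasing order and taking row products gives the invariant factors.

Invariant factors (smallest first, each dividing the next): x - 3, (x - 3)(x - 2).

Check: the last factor (x - 3)(x - 2) is the minimal polynomial, and the product (x - 3)^2(x - 2) is the characteristic polynomial.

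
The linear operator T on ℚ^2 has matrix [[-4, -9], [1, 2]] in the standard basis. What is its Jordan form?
The characteristic polynomial is det(xI - A) = (x + 1)^2, so the eigenvalues are -1 (algebraic multiplicity 2).

For λ = -1: rank(A + I) = 1, rank((A + I)^2) = 0. The eigenspace has dimension 2 - 1 = 1, so there is 1 Jordan block; the rank sequence gives block sizes [2].

Assembling the blocks gives the Jordan form J above.

J = [[-1, 1], [0, -1]]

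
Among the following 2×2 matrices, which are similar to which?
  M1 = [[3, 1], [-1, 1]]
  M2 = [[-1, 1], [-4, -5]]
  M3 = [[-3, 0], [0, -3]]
Characteristic polynomials: χ_{M1} = (x - 2)^2, χ_{M2} = (x + 3)^2, χ_{M3} = (x + 3)^2.

{M1}: invariant factors (x - 2)^2.

{M2}: invariant factors (x + 3)^2.

{M3}: invariant factors x + 3, x + 3.

Matrices are similar if and only if their invariant-factor lists agree; the partition into similarity classes is {M1}, {M2}, {M3}.

3 classes: {M1}, {M2}, {M3}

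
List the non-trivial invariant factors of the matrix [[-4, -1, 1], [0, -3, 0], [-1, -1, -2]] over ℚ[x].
x + 3, (x + 3)^2

The Jordan structure of A has elementary divisors (x + 3)^2, (x + 3). Arranging the block sizes at each eigenvalue in decreasing order and taking row products gives the invariant factors.

Invariant factors (smallest first, each dividing the next): x + 3, (x + 3)^2.

Check: the last factor (x + 3)^2 is the minimal polynomial, and the product (x + 3)^3 is the characteristic polynomial.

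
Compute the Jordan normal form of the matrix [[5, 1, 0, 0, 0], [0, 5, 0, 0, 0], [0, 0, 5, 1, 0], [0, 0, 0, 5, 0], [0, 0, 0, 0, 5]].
The characteristic polynomial is det(xI - A) = (x - 5)^5, so the eigenvalues are 5 (algebraic multiplicity 5).

For λ = 5: rank(A - 5I) = 2, rank((A - 5I)^2) = 0. The eigenspace has dimension 5 - 2 = 3, so there are 3 Jordan blocks; the rank sequence gives block sizes [2, 2, 1].

Assembling the blocks gives the Jordan form J above.

J = [[5, 1, 0, 0, 0], [0, 5, 0, 0, 0], [0, 0, 5, 1, 0], [0, 0, 0, 5, 0], [0, 0, 0, 0, 5]]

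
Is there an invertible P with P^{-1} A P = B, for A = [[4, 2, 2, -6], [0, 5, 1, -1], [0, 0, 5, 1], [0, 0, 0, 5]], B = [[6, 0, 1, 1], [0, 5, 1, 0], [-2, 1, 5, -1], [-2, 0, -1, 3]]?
Two matrices over a field are similar if and only if they have the same invariant factors.

Both A and B have characteristic polynomial (x - 5)^3(x - 4) and minimal polynomial (x - 5)^3(x - 4). Computing further, both have invariant factors (x - 5)^3(x - 4). Hence A and B are similar.

Yes.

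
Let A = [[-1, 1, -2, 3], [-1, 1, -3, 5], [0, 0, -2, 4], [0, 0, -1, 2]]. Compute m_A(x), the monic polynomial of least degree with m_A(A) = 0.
The characteristic polynomial factors as x^4. The minimal polynomial is ∏(x - λ)^{k_λ} where k_λ is the size of the largest Jordan block at λ.

For λ = 0: rank(A) = 2, and the largest Jordan block has size 2 (the smallest k with rank(A^k) = rank(A^(k+1))).

So m_A(x) = x^2.

m_A(x) = x^2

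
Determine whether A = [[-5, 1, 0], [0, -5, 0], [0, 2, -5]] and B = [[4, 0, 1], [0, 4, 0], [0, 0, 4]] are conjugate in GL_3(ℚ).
No.

trace(A) = -15 but trace(B) = 12. The trace is a similarity invariant, so A and B are not similar.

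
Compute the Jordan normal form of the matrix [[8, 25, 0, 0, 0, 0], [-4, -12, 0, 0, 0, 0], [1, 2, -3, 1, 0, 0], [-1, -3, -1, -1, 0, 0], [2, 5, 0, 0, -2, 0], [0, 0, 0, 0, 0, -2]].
J = [[-2, 1, 0, 0, 0, 0], [0, -2, 0, 0, 0, 0], [0, 0, -2, 1, 0, 0], [0, 0, 0, -2, 0, 0], [0, 0, 0, 0, -2, 0], [0, 0, 0, 0, 0, -2]]

The characteristic polynomial is det(xI - A) = (x + 2)^6, so the eigenvalues are -2 (algebraic multiplicity 6).

For λ = -2: rank(A + 2I) = 2, rank((A + 2I)^2) = 0. The eigenspace has dimension 6 - 2 = 4, so there are 4 Jordan blocks; the rank sequence gives block sizes [2, 2, 1, 1].

Assembling the blocks gives the Jordan form J above.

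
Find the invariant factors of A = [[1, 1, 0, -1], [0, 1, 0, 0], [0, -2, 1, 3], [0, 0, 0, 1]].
(x - 1)^2, (x - 1)^2

The Jordan structure of A has elementary divisors (x - 1)^2, (x - 1)^2. Arranging the block sizes at each eigenvalue in decreasing order and taking row products gives the invariant factors.

Invariant factors (smallest first, each dividing the next): (x - 1)^2, (x - 1)^2.

Check: the last factor (x - 1)^2 is the minimal polynomial, and the product (x - 1)^4 is the characteristic polynomial.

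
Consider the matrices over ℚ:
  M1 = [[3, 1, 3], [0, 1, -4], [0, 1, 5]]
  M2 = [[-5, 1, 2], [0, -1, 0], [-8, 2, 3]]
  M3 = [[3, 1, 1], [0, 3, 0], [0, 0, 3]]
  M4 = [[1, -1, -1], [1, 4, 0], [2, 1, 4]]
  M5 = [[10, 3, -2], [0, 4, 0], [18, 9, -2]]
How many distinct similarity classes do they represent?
Characteristic polynomials: χ_{M1} = (x - 3)^3, χ_{M2} = (x + 1)^3, χ_{M3} = (x - 3)^3, χ_{M4} = (x - 3)^3, χ_{M5} = (x - 4)^3.

{M1, M4}: invariant factors (x - 3)^3.

{M2}: invariant factors x + 1, (x + 1)^2.

{M3}: invariant factors x - 3, (x - 3)^2.

{M5}: invariant factors x - 4, (x - 4)^2.

Matrices are similar if and only if their invariant-factor lists agree; the partition into similarity classes is {M1, M4}, {M2}, {M3}, {M5}.

4 classes: {M1, M4}, {M2}, {M3}, {M5}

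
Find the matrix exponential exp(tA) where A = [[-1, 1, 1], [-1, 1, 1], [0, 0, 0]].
A has Jordan form J = [[0, 1, 0], [0, 0, 0], [0, 0, 0]] with A = PJP^{-1}, so e^{tA} = P e^{tJ} P^{-1}.

For a Jordan block J_k(λ), e^{tJ_k(λ)} = e^{λt} · (I + tN + t^2 N^2/2! + ... + t^{k-1} N^{k-1}/(k-1)!) where N is the nilpotent superdiagonal part.

Assembling the blocks and conjugating back gives the entries of e^{tA} as shown above.

e^{tA} = [[1 - t, t, t], [-t, t + 1, t], [0, 0, 1]]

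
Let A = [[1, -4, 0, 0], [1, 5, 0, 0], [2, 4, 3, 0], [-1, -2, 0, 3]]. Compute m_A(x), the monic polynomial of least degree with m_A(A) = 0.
The characteristic polynomial factors as (x - 3)^4. The minimal polynomial is ∏(x - λ)^{k_λ} where k_λ is the size of the largest Jordan block at λ.

For λ = 3: rank(A - 3I) = 1, and the largest Jordan block has size 2 (the smallest k with rank((A - 3I)^k) = rank((A - 3I)^(k+1))).

So m_A(x) = (x - 3)^2.

m_A(x) = (x - 3)^2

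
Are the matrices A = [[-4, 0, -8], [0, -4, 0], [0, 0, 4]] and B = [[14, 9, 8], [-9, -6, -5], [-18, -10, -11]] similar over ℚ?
trace(A) = -4 but trace(B) = -3. The trace is a similarity invariant, so A and B are not similar.

No.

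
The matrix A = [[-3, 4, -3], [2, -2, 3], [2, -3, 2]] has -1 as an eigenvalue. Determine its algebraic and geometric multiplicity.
algebraic multiplicity 3, geometric multiplicity 1

The characteristic polynomial is (x + 1)^3, so the factor x + 1 appears with exponent 3: the algebraic multiplicity is 3.

rank(A + I) = 2, so the eigenspace has dimension 3 - 2 = 1: the geometric multiplicity is 1.

Since 1 < 3, A is not diagonalizable.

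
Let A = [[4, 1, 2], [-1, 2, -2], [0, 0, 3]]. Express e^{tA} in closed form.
A has Jordan form J = [[3, 1, 0], [0, 3, 0], [0, 0, 3]] with A = PJP^{-1}, so e^{tA} = P e^{tJ} P^{-1}.

For a Jordan block J_k(λ), e^{tJ_k(λ)} = e^{λt} · (I + tN + t^2 N^2/2! + ... + t^{k-1} N^{k-1}/(k-1)!) where N is the nilpotent superdiagonal part.

Assembling the blocks and conjugating back gives the entries of e^{tA} as shown above.

e^{tA} = [[(t + 1)*e^{3*t}, t*e^{3*t}, 2*t*e^{3*t}], [-t*e^{3*t}, (1 - t)*e^{3*t}, -2*t*e^{3*t}], [0, 0, e^{3*t}]]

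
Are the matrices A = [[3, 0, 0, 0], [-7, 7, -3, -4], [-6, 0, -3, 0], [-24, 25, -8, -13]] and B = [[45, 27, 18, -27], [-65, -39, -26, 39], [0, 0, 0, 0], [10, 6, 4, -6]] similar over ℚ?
No.

trace(A) = -6 but trace(B) = 0. The trace is a similarity invariant, so A and B are not similar.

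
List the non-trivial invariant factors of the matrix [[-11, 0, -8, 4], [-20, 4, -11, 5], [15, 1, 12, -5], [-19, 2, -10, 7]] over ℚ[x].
(x - 3)^2, (x - 3)^2

The Jordan structure of A has elementary divisors (x - 3)^2, (x - 3)^2. Arranging the block sizes at each eigenvalue in decreasing order and taking row products gives the invariant factors.

Invariant factors (smallest first, each dividing the next): (x - 3)^2, (x - 3)^2.

Check: the last factor (x - 3)^2 is the minimal polynomial, and the product (x - 3)^4 is the characteristic polynomial.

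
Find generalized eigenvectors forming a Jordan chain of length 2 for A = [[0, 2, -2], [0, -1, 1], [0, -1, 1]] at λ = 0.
We seek v_1 ∈ ker(A^2) \ ker(A), then set v_{i+1} = A v_i.

One such chain is v_1 = [[0, 1, 0]]^T, v_2 = [[2, -1, -1]]^T. Check: A v_2 = [[0, 0, 0]]^T = 0.

v_1 = [[0, 1, 0]]^T, v_2 = [[2, -1, -1]]^T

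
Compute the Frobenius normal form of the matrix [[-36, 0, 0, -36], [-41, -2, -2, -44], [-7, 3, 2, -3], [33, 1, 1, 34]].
The invariant factors of A (the non-unit diagonal entries of the Smith normal form of xI - A over ℚ[x]) are (x^2 + x + 6)^2, each dividing the next. The characteristic polynomial is their product, (x^2 + x + 6)^2.

The rational canonical form is the block-diagonal matrix of companion matrices C(f_i):
R = [[0, 0, 0, -36], [1, 0, 0, -12], [0, 1, 0, -13], [0, 0, 1, -2]].

Note the characteristic polynomial does not split into linear factors over ℚ, so A has no Jordan form over ℚ; the rational canonical form exists over any field.

R = [[0, 0, 0, -36], [1, 0, 0, -12], [0, 1, 0, -13], [0, 0, 1, -2]]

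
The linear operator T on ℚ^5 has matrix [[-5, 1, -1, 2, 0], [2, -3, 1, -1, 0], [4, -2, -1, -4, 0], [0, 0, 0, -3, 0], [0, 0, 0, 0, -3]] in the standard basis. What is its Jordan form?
The characteristic polynomial is det(xI - A) = (x + 3)^5, so the eigenvalues are -3 (algebraic multiplicity 5).

For λ = -3: rank(A + 3I) = 2, rank((A + 3I)^2) = 1, rank((A + 3I)^3) = 0. The eigenspace has dimension 5 - 2 = 3, so there are 3 Jordan blocks; the rank sequence gives block sizes [3, 1, 1].

Assembling the blocks gives the Jordan form J above.

J = [[-3, 1, 0, 0, 0], [0, -3, 1, 0, 0], [0, 0, -3, 0, 0], [0, 0, 0, -3, 0], [0, 0, 0, 0, -3]]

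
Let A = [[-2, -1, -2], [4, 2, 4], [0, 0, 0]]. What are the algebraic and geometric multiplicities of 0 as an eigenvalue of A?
The characteristic polynomial is x^3, so the factor x appears with exponent 3: the algebraic multiplicity is 3.

rank(A) = 1, so the eigenspace has dimension 3 - 1 = 2: the geometric multiplicity is 2.

Since 2 < 3, A is not diagonalizable.

algebraic multiplicity 3, geometric multiplicity 2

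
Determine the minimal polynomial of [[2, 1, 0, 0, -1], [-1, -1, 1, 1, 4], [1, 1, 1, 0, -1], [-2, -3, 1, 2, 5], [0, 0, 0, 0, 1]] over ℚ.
The characteristic polynomial factors as (x - 1)^5. The minimal polynomial is ∏(x - λ)^{k_λ} where k_λ is the size of the largest Jordan block at λ.

For λ = 1: rank(A - I) = 2, and the largest Jordan block has size 3 (the smallest k with rank((A - I)^k) = rank((A - I)^(k+1))).

So m_A(x) = (x - 1)^3.

m_A(x) = (x - 1)^3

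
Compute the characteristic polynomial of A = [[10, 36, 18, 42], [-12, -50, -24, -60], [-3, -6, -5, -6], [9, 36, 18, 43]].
xI - A = [[x - 10, -36, -18, -42], [12, x + 50, 24, 60], [3, 6, x + 5, 6], [-9, -36, -18, x - 43]].

Expanding det(xI - A) along the first row:
det(xI - A) = + (x - 10)·det([[x + 50, 24, 60], [6, x + 5, 6], [-36, -18, x - 43]]) - (-36)·det([[12, 24, 60], [3, x + 5, 6], [-9, -18, x - 43]]) + (-18)·det([[12, x + 50, 60], [3, 6, 6], [-9, -36, x - 43]]) - (-42)·det([[12, x + 50, 24], [3, 6, x + 5], [-9, -36, -18]]).

Evaluating gives χ_A(x) = x^4 + 2x^3 - 3x^2 - 4x + 4 = (x - 1)^2(x + 2)^2.

χ_A(x) = (x - 1)^2(x + 2)^2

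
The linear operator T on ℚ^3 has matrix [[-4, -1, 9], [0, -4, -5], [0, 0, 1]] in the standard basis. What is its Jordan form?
J = [[-4, 1, 0], [0, -4, 0], [0, 0, 1]]

The characteristic polynomial is det(xI - A) = (x - 1)(x + 4)^2, so the eigenvalues are -4 (algebraic multiplicity 2), 1 (algebraic multiplicity 1).

For λ = -4: rank(A + 4I) = 2, rank((A + 4I)^2) = 1. The eigenspace has dimension 3 - 2 = 1, so there is 1 Jordan block; the rank sequence gives block sizes [2].

For λ = 1: algebraic multiplicity 1 gives one 1×1 block.

Assembling the blocks gives the Jordan form J above.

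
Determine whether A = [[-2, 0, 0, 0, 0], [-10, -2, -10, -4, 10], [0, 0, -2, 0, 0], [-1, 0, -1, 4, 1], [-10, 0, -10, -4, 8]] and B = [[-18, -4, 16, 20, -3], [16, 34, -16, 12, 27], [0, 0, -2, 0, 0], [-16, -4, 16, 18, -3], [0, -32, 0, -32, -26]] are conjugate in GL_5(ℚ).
Two matrices over a field are similar if and only if they have the same invariant factors.

Both A and B have characteristic polynomial (x - 6)^2(x + 2)^3 and minimal polynomial (x - 6)^2(x + 2). Computing further, both have invariant factors x + 2, x + 2, (x - 6)^2(x + 2). Hence A and B are similar.

Yes.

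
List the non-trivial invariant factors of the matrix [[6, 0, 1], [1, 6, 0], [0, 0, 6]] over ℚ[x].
(x - 6)^3

The Jordan structure of A has elementary divisors (x - 6)^3. Arranging the block sizes at each eigenvalue in decreasing order and taking row products gives the invariant factors.

Invariant factors (smallest first, each dividing the next): (x - 6)^3.

Check: the last factor (x - 6)^3 is the minimal polynomial, and the product (x - 6)^3 is the characteristic polynomial.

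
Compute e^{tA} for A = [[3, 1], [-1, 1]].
A has Jordan form J = [[2, 1], [0, 2]] with A = PJP^{-1}, so e^{tA} = P e^{tJ} P^{-1}.

For a Jordan block J_k(λ), e^{tJ_k(λ)} = e^{λt} · (I + tN + t^2 N^2/2! + ... + t^{k-1} N^{k-1}/(k-1)!) where N is the nilpotent superdiagonal part.

Assembling the blocks and conjugating back gives the entries of e^{tA} as shown above.

e^{tA} = [[(t + 1)*e^{2*t}, t*e^{2*t}], [-t*e^{2*t}, (1 - t)*e^{2*t}]]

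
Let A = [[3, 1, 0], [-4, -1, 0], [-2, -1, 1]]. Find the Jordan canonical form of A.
The characteristic polynomial is det(xI - A) = (x - 1)^3, so the eigenvalues are 1 (algebraic multiplicity 3).

For λ = 1: rank(A - I) = 1, rank((A - I)^2) = 0. The eigenspace has dimension 3 - 1 = 2, so there are 2 Jordan blocks; the rank sequence gives block sizes [2, 1].

Assembling the blocks gives the Jordan form J above.

J = [[1, 1, 0], [0, 1, 0], [0, 0, 1]]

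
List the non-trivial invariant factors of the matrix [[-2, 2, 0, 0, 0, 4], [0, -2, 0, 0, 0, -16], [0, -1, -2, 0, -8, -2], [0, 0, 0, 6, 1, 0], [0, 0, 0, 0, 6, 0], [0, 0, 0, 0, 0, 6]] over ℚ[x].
(x - 6)(x + 2), (x - 6)^2(x + 2)^2

The Jordan structure of A has elementary divisors (x + 2)^2, (x + 2), (x - 6)^2, (x - 6). Arranging the block sizes at each eigenvalue in decreasing order and taking row products gives the invariant factors.

Invariant factors (smallest first, each dividing the next): (x - 6)(x + 2), (x - 6)^2(x + 2)^2.

Check: the last factor (x - 6)^2(x + 2)^2 is the minimal polynomial, and the product (x - 6)^3(x + 2)^3 is the characteristic polynomial.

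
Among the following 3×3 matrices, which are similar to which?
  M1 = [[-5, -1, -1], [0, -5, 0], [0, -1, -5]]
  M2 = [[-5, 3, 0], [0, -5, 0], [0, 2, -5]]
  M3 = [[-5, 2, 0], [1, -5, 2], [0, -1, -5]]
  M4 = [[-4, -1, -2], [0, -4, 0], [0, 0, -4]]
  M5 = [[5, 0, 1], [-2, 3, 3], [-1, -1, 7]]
4 classes: {M1, M3}, {M2}, {M4}, {M5}

Characteristic polynomials: χ_{M1} = (x + 5)^3, χ_{M2} = (x + 5)^3, χ_{M3} = (x + 5)^3, χ_{M4} = (x + 4)^3, χ_{M5} = (x - 5)^3.

{M1, M3}: invariant factors (x + 5)^3.

{M2}: invariant factors x + 5, (x + 5)^2.

{M4}: invariant factors x + 4, (x + 4)^2.

{M5}: invariant factors (x - 5)^3.

Matrices are similar if and only if their invariant-factor lists agree; the partition into similarity classes is {M1, M3}, {M2}, {M4}, {M5}.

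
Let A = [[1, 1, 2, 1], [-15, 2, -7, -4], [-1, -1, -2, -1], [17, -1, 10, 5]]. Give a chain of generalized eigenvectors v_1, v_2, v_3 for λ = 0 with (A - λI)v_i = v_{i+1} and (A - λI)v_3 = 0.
We seek v_1 ∈ ker(A^3) \ ker(A^2), then set v_{i+1} = A v_i.

One such chain is v_1 = [[0, 0, 1, -2]]^T, v_2 = [[0, 1, 0, 0]]^T, v_3 = [[1, 2, -1, -1]]^T. Check: A v_3 = [[0, 0, 0, 0]]^T = 0.

v_1 = [[0, 0, 1, -2]]^T, v_2 = [[0, 1, 0, 0]]^T, v_3 = [[1, 2, -1, -1]]^T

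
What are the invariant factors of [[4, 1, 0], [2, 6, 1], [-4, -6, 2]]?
(x - 4)^3

The Jordan structure of A has elementary divisors (x - 4)^3. Arranging the block sizes at each eigenvalue in decreasing order and taking row products gives the invariant factors.

Invariant factors (smallest first, each dividing the next): (x - 4)^3.

Check: the last factor (x - 4)^3 is the minimal polynomial, and the product (x - 4)^3 is the characteristic polynomial.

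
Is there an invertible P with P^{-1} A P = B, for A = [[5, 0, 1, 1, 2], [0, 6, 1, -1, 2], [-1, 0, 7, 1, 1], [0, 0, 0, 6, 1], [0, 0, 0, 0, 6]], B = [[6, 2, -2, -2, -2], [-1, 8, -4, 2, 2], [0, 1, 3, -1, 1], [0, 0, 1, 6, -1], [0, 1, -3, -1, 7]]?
Yes.

Two matrices over a field are similar if and only if they have the same invariant factors.

Both A and B have characteristic polynomial (x - 6)^5 and minimal polynomial (x - 6)^3. Computing further, both have invariant factors (x - 6)^2, (x - 6)^3. Hence A and B are similar.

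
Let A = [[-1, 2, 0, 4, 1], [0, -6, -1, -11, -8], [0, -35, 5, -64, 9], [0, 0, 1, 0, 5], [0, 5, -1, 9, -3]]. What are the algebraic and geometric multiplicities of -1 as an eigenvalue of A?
The characteristic polynomial is (x + 1)^5, so the factor x + 1 appears with exponent 5: the algebraic multiplicity is 5.

rank(A + I) = 3, so the eigenspace has dimension 5 - 3 = 2: the geometric multiplicity is 2.

Since 2 < 5, A is not diagonalizable.

algebraic multiplicity 5, geometric multiplicity 2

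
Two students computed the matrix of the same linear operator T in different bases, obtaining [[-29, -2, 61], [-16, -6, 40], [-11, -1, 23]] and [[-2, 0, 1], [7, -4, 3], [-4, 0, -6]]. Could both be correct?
Yes.

Two matrices over a field are similar if and only if they have the same invariant factors.

Both A and B have characteristic polynomial (x + 4)^3 and minimal polynomial (x + 4)^3. Computing further, both have invariant factors (x + 4)^3. Hence A and B are similar.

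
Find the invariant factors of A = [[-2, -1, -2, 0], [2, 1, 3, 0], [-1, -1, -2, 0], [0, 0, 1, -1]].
The Jordan structure of A has elementary divisors (x + 1)^3, (x + 1). Arranging the block sizes at each eigenvalue in decreasing order and taking row products gives the invariant factors.

Invariant factors (smallest first, each dividing the next): x + 1, (x + 1)^3.

Check: the last factor (x + 1)^3 is the minimal polynomial, and the product (x + 1)^4 is the characteristic polynomial.

x + 1, (x + 1)^3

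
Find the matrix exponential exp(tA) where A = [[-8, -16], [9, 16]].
A has Jordan form J = [[4, 1], [0, 4]] with A = PJP^{-1}, so e^{tA} = P e^{tJ} P^{-1}.

For a Jordan block J_k(λ), e^{tJ_k(λ)} = e^{λt} · (I + tN + t^2 N^2/2! + ... + t^{k-1} N^{k-1}/(k-1)!) where N is the nilpotent superdiagonal part.

Assembling the blocks and conjugating back gives the entries of e^{tA} as shown above.

e^{tA} = [[(1 - 12*t)*e^{4*t}, -16*t*e^{4*t}], [9*t*e^{4*t}, (12*t + 1)*e^{4*t}]]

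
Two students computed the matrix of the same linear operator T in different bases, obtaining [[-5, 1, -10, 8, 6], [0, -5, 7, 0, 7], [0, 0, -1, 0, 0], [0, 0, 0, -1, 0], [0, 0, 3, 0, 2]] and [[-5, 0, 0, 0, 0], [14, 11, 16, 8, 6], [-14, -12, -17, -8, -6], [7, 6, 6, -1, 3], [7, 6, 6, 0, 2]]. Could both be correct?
No.

Both have characteristic polynomial (x - 2)(x + 1)^2(x + 5)^2, but the minimal polynomial of A is (x - 2)(x + 1)(x + 5)^2 while the minimal polynomial of B is (x - 2)(x + 1)(x + 5). The minimal polynomial is a similarity invariant, so A and B are not similar.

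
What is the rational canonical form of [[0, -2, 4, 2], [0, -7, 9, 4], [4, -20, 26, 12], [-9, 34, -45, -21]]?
R = [[0, -2, 0, 0], [1, -1, 0, 0], [0, 0, 0, -2], [0, 0, 1, -1]]

The invariant factors of A (the non-unit diagonal entries of the Smith normal form of xI - A over ℚ[x]) are x^2 + x + 2, x^2 + x + 2, each dividing the next. The characteristic polynomial is their product, (x^2 + x + 2)^2.

The rational canonical form is the block-diagonal matrix of companion matrices C(f_i):
R = [[0, -2, 0, 0], [1, -1, 0, 0], [0, 0, 0, -2], [0, 0, 1, -1]].

Note the characteristic polynomial does not split into linear factors over ℚ, so A has no Jordan form over ℚ; the rational canonical form exists over any field.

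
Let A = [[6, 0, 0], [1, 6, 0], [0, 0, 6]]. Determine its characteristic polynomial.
χ_A(x) = (x - 6)^3

xI - A = [[x - 6, 0, 0], [-1, x - 6, 0], [0, 0, x - 6]].

Expanding det(xI - A) along the first row:
det(xI - A) = + (x - 6)·det([[x - 6, 0], [0, x - 6]]) - (0)·det([[-1, 0], [0, x - 6]]) + (0)·det([[-1, x - 6], [0, 0]]).

Evaluating gives χ_A(x) = x^3 - 18x^2 + 108x - 216 = (x - 6)^3.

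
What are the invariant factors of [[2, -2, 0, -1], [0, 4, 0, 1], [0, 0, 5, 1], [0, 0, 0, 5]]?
(x - 5)^2(x - 4)(x - 2)

The Jordan structure of A has elementary divisors (x - 2), (x - 4), (x - 5)^2. Arranging the block sizes at each eigenvalue in decreasing order and taking row products gives the invariant factors.

Invariant factors (smallest first, each dividing the next): (x - 5)^2(x - 4)(x - 2).

Check: the last factor (x - 5)^2(x - 4)(x - 2) is the minimal polynomial, and the product (x - 5)^2(x - 4)(x - 2) is the characteristic polynomial.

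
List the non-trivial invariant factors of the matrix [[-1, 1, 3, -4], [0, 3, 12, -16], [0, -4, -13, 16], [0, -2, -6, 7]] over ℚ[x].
The Jordan structure of A has elementary divisors (x + 1)^2, (x + 1), (x + 1). Arranging the block sizes at each eigenvalue in decreasing order and taking row products gives the invariant factors.

Invariant factors (smallest first, each dividing the next): x + 1, x + 1, (x + 1)^2.

Check: the last factor (x + 1)^2 is the minimal polynomial, and the product (x + 1)^4 is the characteristic polynomial.

x + 1, x + 1, (x + 1)^2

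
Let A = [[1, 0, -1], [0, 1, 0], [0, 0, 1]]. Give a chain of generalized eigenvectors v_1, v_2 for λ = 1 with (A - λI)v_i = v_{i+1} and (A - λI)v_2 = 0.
We seek v_1 ∈ ker((A - I)^2) \ ker(A - I), then set v_{i+1} = (A - I) v_i.

One such chain is v_1 = [[3, 0, -1]]^T, v_2 = [[1, 0, 0]]^T. Check: (A - I) v_2 = [[0, 0, 0]]^T = 0.

v_1 = [[3, 0, -1]]^T, v_2 = [[1, 0, 0]]^T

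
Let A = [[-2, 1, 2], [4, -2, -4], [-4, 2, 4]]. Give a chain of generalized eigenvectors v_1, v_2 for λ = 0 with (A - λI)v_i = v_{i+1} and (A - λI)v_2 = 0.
We seek v_1 ∈ ker(A^2) \ ker(A), then set v_{i+1} = A v_i.

One such chain is v_1 = [[0, 1, -1]]^T, v_2 = [[-1, 2, -2]]^T. Check: A v_2 = [[0, 0, 0]]^T = 0.

v_1 = [[0, 1, -1]]^T, v_2 = [[-1, 2, -2]]^T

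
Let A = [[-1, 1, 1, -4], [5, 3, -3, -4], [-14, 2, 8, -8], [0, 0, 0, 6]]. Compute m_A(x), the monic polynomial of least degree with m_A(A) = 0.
The characteristic polynomial factors as (x - 6)^2(x - 2)^2. The minimal polynomial is ∏(x - λ)^{k_λ} where k_λ is the size of the largest Jordan block at λ.

For λ = 2: rank(A - 2I) = 3, and the largest Jordan block has size 2 (the smallest k with rank((A - 2I)^k) = rank((A - 2I)^(k+1))).
For λ = 6: rank(A - 6I) = 2, and the largest Jordan block has size 1 (the smallest k with rank((A - 6I)^k) = rank((A - 6I)^(k+1))).

So m_A(x) = (x - 6)(x - 2)^2.

m_A(x) = (x - 6)(x - 2)^2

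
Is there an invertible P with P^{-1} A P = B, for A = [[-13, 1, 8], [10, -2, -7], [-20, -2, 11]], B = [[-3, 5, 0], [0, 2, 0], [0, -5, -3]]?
Both have characteristic polynomial (x - 2)(x + 3)^2, but the minimal polynomial of A is (x - 2)(x + 3)^2 while the minimal polynomial of B is (x - 2)(x + 3). The minimal polynomial is a similarity invariant, so A and B are not similar.

No.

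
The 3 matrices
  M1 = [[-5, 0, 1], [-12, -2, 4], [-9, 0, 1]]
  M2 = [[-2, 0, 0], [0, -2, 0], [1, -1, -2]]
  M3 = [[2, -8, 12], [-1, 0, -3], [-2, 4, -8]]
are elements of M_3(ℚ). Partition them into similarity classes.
Characteristic polynomials: χ_{M1} = (x + 2)^3, χ_{M2} = (x + 2)^3, χ_{M3} = (x + 2)^3.

{M1, M2, M3}: invariant factors x + 2, (x + 2)^2.

Matrices are similar if and only if their invariant-factor lists agree; the partition into similarity classes is {M1, M2, M3}.

1 class: {M1, M2, M3}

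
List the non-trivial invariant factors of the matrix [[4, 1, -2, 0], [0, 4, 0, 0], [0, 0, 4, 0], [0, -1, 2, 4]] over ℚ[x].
The Jordan structure of A has elementary divisors (x - 4)^2, (x - 4), (x - 4). Arranging the block sizes at each eigenvalue in decreasing order and taking row products gives the invariant factors.

Invariant factors (smallest first, each dividing the next): x - 4, x - 4, (x - 4)^2.

Check: the last factor (x - 4)^2 is the minimal polynomial, and the product (x - 4)^4 is the characteristic polynomial.

x - 4, x - 4, (x - 4)^2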